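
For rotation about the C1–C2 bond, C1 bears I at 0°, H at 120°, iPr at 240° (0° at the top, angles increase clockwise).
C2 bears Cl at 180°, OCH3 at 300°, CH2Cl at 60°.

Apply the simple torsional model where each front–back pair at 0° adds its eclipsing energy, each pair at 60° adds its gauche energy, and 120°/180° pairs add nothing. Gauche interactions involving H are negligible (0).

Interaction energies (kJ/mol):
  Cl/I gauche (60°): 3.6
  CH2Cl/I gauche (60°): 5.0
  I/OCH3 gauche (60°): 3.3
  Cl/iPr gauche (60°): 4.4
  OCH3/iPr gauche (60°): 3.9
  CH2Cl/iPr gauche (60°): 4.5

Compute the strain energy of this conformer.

This conformer (staggered): I(0°)/OCH3(300°) gauche 3.3; I(0°)/CH2Cl(60°) gauche 5.0; iPr(240°)/Cl(180°) gauche 4.4; iPr(240°)/OCH3(300°) gauche 3.9 → 16.6 kJ/mol.

16.6 kJ/mol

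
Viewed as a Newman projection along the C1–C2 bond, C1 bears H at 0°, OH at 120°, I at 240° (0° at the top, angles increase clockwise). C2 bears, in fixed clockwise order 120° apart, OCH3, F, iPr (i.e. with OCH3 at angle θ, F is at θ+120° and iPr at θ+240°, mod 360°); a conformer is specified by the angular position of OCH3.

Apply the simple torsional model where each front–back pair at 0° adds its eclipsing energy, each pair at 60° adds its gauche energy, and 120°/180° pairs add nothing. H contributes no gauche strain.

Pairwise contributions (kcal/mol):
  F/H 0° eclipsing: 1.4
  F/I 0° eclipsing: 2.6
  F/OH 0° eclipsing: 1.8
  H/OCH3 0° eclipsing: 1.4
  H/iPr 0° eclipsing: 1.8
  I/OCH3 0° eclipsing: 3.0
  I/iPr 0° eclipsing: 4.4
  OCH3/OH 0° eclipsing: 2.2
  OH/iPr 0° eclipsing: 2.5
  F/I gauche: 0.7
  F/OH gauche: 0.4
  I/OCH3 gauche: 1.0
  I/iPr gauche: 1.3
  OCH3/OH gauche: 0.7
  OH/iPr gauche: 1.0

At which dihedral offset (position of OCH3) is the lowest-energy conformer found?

60°

OCH3 at 0° (eclipsed): H(0°)/OCH3(0°) eclipsed 1.4; OH(120°)/F(120°) eclipsed 1.8; I(240°)/iPr(240°) eclipsed 4.4 → 7.6 kcal/mol.
OCH3 at 60° (staggered): OH(120°)/OCH3(60°) gauche 0.7; OH(120°)/F(180°) gauche 0.4; I(240°)/F(180°) gauche 0.7; I(240°)/iPr(300°) gauche 1.3 → 3.1 kcal/mol.
OCH3 at 120° (eclipsed): H(0°)/iPr(0°) eclipsed 1.8; OH(120°)/OCH3(120°) eclipsed 2.2; I(240°)/F(240°) eclipsed 2.6 → 6.6 kcal/mol.
OCH3 at 180° (staggered): OH(120°)/OCH3(180°) gauche 0.7; OH(120°)/iPr(60°) gauche 1.0; I(240°)/OCH3(180°) gauche 1.0; I(240°)/F(300°) gauche 0.7 → 3.4 kcal/mol.
OCH3 at 240° (eclipsed): H(0°)/F(0°) eclipsed 1.4; OH(120°)/iPr(120°) eclipsed 2.5; I(240°)/OCH3(240°) eclipsed 3.0 → 6.9 kcal/mol.
OCH3 at 300° (staggered): OH(120°)/F(60°) gauche 0.4; OH(120°)/iPr(180°) gauche 1.0; I(240°)/OCH3(300°) gauche 1.0; I(240°)/iPr(180°) gauche 1.3 → 3.7 kcal/mol.
The minimum (3.1 kcal/mol) occurs with OCH3 at 60°.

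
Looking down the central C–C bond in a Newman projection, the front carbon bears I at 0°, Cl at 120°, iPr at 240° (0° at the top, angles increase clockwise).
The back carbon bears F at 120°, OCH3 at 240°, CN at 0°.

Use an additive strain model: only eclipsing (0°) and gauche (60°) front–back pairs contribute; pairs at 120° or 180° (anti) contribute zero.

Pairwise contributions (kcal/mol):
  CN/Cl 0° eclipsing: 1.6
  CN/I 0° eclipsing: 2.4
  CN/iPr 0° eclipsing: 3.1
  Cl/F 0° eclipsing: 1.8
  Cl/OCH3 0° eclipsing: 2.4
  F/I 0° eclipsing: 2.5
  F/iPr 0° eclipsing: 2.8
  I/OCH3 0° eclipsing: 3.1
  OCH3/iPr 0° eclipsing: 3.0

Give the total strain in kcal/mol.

This conformer (eclipsed): I–CN eclipsed, Cl–F eclipsed, iPr–OCH3 eclipsed; 2.4 + 1.8 + 3.0 = 7.2 kcal/mol.

7.2 kcal/mol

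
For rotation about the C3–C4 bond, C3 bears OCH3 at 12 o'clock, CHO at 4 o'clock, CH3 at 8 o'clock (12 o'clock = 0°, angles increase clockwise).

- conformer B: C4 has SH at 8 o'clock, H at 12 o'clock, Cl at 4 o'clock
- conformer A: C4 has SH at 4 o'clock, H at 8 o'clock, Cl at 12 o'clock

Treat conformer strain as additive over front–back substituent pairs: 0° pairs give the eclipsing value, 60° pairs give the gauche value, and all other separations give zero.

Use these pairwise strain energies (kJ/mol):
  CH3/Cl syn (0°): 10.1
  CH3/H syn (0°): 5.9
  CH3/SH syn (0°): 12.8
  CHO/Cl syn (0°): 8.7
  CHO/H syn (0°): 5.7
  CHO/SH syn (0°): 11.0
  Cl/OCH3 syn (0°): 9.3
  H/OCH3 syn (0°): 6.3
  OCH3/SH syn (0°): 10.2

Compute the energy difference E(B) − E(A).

+1.6 kJ/mol

B (eclipsed): OCH3–H eclipsed, CHO–Cl eclipsed, CH3–SH eclipsed; 6.3 + 8.7 + 12.8 = 27.8 kJ/mol.
A (eclipsed): OCH3–Cl eclipsed, CHO–SH eclipsed, CH3–H eclipsed; 9.3 + 11.0 + 5.9 = 26.2 kJ/mol.
E(B) − E(A) = 27.8 − 26.2 = +1.6 kJ/mol.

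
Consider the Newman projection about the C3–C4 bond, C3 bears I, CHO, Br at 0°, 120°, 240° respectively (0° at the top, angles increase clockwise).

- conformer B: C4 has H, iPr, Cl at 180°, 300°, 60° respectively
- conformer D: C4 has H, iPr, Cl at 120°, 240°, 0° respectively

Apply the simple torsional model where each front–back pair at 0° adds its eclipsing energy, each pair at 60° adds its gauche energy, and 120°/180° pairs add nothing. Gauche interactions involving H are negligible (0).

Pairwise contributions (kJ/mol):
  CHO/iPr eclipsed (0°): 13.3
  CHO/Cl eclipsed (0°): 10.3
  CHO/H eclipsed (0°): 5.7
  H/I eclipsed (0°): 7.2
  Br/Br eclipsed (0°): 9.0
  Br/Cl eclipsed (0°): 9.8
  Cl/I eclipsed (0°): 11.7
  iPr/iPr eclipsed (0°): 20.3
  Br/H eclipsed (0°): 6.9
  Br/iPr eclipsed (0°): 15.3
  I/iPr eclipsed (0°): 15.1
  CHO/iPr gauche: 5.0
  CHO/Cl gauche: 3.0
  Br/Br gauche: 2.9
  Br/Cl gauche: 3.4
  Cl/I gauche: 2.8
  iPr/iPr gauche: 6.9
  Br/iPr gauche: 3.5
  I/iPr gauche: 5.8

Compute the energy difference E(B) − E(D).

B (staggered): I(0°)/iPr(300°) gauche 5.8; I(0°)/Cl(60°) gauche 2.8; CHO(120°)/Cl(60°) gauche 3.0; Br(240°)/iPr(300°) gauche 3.5 → 15.1 kJ/mol.
D (eclipsed): I(0°)/Cl(0°) eclipsed 11.7; CHO(120°)/H(120°) eclipsed 5.7; Br(240°)/iPr(240°) eclipsed 15.3 → 32.7 kJ/mol.
E(B) − E(D) = 15.1 − 32.7 = -17.6 kJ/mol.

-17.6 kJ/mol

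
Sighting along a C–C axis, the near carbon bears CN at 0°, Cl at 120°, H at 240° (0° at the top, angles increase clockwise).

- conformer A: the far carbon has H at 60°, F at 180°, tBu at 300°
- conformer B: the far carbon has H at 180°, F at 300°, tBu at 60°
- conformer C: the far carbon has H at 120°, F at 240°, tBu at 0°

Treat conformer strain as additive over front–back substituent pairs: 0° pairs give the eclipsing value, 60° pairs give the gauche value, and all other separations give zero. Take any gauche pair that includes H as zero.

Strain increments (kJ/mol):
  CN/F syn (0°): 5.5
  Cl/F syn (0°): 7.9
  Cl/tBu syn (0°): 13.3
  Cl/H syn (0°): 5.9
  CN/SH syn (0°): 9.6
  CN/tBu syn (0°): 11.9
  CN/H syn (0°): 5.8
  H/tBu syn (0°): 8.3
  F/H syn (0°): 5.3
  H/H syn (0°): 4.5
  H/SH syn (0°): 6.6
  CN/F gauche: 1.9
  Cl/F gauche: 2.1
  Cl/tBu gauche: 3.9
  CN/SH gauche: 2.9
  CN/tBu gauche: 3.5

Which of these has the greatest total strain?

A (staggered): CN(0°)/tBu(300°) gauche 3.5; Cl(120°)/F(180°) gauche 2.1 → 5.6 kJ/mol.
B (staggered): CN(0°)/F(300°) gauche 1.9; CN(0°)/tBu(60°) gauche 3.5; Cl(120°)/tBu(60°) gauche 3.9 → 9.3 kJ/mol.
C (eclipsed): CN(0°)/tBu(0°) eclipsed 11.9; Cl(120°)/H(120°) eclipsed 5.9; H(240°)/F(240°) eclipsed 5.3 → 23.1 kJ/mol.
C has the highest total (23.1 kJ/mol).

C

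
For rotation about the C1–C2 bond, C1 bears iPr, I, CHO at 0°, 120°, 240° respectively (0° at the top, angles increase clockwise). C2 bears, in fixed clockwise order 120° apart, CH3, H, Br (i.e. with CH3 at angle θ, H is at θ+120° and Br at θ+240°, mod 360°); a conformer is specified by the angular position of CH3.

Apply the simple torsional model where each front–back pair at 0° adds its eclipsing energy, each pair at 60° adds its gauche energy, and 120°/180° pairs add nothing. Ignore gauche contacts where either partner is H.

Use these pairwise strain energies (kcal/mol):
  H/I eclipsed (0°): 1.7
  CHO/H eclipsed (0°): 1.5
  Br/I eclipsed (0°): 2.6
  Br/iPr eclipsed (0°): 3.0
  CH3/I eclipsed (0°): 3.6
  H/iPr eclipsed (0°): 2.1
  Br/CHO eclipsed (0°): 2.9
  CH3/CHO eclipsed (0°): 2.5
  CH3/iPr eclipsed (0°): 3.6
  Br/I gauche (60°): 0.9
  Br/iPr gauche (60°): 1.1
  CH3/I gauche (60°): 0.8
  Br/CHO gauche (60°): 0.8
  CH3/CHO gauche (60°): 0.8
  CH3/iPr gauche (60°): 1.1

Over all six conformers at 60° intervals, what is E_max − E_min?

CH3 at 0° is eclipsed. iPr at 0° is eclipsed with CH3 at 0° (3.6); I at 120° is eclipsed with H at 120° (1.7); CHO at 240° is eclipsed with Br at 240° (2.9). Total 8.2 kcal/mol.
CH3 at 60° is staggered. iPr at 0° is gauche with CH3 at 60° (1.1); iPr at 0° is gauche with Br at 300° (1.1); I at 120° is gauche with CH3 at 60° (0.8); CHO at 240° is gauche with Br at 300° (0.8). Total 3.8 kcal/mol.
CH3 at 120° is eclipsed. iPr at 0° is eclipsed with Br at 0° (3.0); I at 120° is eclipsed with CH3 at 120° (3.6); CHO at 240° is eclipsed with H at 240° (1.5). Total 8.1 kcal/mol.
CH3 at 180° is staggered. iPr at 0° is gauche with Br at 60° (1.1); I at 120° is gauche with CH3 at 180° (0.8); I at 120° is gauche with Br at 60° (0.9); CHO at 240° is gauche with CH3 at 180° (0.8). Total 3.6 kcal/mol.
CH3 at 240° is eclipsed. iPr at 0° is eclipsed with H at 0° (2.1); I at 120° is eclipsed with Br at 120° (2.6); CHO at 240° is eclipsed with CH3 at 240° (2.5). Total 7.2 kcal/mol.
CH3 at 300° is staggered. iPr at 0° is gauche with CH3 at 300° (1.1); I at 120° is gauche with Br at 180° (0.9); CHO at 240° is gauche with CH3 at 300° (0.8); CHO at 240° is gauche with Br at 180° (0.8). Total 3.6 kcal/mol.
Max at 0° (8.2 kcal/mol), min at 180° (3.6 kcal/mol); barrier = 4.6 kcal/mol.

4.6 kcal/mol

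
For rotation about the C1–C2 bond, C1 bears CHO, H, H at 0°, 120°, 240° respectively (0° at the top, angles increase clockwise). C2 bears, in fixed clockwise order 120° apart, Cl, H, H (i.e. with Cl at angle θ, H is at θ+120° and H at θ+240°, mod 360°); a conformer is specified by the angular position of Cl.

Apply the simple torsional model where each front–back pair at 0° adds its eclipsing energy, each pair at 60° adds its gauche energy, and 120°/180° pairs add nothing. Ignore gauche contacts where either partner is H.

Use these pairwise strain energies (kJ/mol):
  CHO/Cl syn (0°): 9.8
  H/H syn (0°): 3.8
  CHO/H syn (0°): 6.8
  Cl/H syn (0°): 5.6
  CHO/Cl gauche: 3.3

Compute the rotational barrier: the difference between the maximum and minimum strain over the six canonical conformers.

17.4 kJ/mol

Cl at 0° is eclipsed. CHO at 0° is eclipsed with Cl at 0° (9.8); H at 120° is eclipsed with H at 120° (3.8); H at 240° is eclipsed with H at 240° (3.8). Total 17.4 kJ/mol.
Cl at 60° is staggered. CHO at 0° is gauche with Cl at 60° (3.3). Total 3.3 kJ/mol.
Cl at 120° is eclipsed. CHO at 0° is eclipsed with H at 0° (6.8); H at 120° is eclipsed with Cl at 120° (5.6); H at 240° is eclipsed with H at 240° (3.8). Total 16.2 kJ/mol.
Cl at 180° (staggered): no non-H gauche contacts → 0.0 kJ/mol.
Cl at 240° is eclipsed. CHO at 0° is eclipsed with H at 0° (6.8); H at 120° is eclipsed with H at 120° (3.8); H at 240° is eclipsed with Cl at 240° (5.6). Total 16.2 kJ/mol.
Cl at 300° is staggered. CHO at 0° is gauche with Cl at 300° (3.3). Total 3.3 kJ/mol.
Max at 0° (17.4 kJ/mol), min at 180° (0.0 kJ/mol); barrier = 17.4 kJ/mol.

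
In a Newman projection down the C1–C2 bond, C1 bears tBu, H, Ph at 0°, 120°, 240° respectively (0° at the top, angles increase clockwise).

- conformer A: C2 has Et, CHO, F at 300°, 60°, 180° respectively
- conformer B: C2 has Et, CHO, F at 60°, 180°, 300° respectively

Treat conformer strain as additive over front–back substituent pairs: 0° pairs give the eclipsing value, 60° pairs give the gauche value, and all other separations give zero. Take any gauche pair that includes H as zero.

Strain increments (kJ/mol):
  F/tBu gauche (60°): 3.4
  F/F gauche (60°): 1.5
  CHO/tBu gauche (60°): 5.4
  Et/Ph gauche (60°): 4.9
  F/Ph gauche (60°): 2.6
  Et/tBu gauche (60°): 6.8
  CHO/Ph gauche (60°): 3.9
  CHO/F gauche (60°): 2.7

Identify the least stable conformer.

A

A (staggered): tBu(0°)/Et(300°) gauche 6.8; tBu(0°)/CHO(60°) gauche 5.4; Ph(240°)/Et(300°) gauche 4.9; Ph(240°)/F(180°) gauche 2.6 → 19.7 kJ/mol.
B (staggered): tBu(0°)/Et(60°) gauche 6.8; tBu(0°)/F(300°) gauche 3.4; Ph(240°)/CHO(180°) gauche 3.9; Ph(240°)/F(300°) gauche 2.6 → 16.7 kJ/mol.
A has the highest total (19.7 kJ/mol).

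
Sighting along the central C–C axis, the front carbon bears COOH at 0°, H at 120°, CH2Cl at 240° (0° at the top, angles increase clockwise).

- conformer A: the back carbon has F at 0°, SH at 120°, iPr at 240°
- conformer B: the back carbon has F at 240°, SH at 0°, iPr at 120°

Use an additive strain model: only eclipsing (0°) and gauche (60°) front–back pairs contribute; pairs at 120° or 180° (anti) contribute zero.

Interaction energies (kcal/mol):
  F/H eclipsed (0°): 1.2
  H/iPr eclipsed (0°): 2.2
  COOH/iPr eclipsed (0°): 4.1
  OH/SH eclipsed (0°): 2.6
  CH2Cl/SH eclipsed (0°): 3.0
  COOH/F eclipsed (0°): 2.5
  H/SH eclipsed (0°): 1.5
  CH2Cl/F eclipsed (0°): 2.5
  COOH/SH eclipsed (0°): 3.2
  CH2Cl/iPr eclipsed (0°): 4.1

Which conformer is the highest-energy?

A is eclipsed. COOH at 0° is eclipsed with F at 0° (2.5); H at 120° is eclipsed with SH at 120° (1.5); CH2Cl at 240° is eclipsed with iPr at 240° (4.1). Total 8.1 kcal/mol.
B is eclipsed. COOH at 0° is eclipsed with SH at 0° (3.2); H at 120° is eclipsed with iPr at 120° (2.2); CH2Cl at 240° is eclipsed with F at 240° (2.5). Total 7.9 kcal/mol.
A has the highest total (8.1 kcal/mol).

A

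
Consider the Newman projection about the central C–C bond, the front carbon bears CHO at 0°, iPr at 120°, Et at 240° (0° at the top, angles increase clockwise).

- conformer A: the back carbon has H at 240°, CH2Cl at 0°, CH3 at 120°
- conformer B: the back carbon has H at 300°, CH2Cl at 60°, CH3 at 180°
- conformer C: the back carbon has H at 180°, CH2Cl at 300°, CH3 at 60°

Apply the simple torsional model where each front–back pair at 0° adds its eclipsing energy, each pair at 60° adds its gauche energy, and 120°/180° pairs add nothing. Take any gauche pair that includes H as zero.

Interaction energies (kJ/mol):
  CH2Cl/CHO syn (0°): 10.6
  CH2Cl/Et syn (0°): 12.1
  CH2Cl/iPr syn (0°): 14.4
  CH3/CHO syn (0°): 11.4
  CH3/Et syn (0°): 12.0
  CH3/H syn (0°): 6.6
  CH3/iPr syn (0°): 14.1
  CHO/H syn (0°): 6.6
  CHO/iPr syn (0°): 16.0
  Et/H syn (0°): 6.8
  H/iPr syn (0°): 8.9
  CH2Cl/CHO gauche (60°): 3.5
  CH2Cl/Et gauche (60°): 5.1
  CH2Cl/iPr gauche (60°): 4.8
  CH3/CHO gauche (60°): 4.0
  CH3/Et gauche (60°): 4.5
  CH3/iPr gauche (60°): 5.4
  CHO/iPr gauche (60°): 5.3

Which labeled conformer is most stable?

A (eclipsed): CHO–CH2Cl eclipsed, iPr–CH3 eclipsed, Et–H eclipsed; 10.6 + 14.1 + 6.8 = 31.5 kJ/mol.
B (staggered): CHO–CH2Cl gauche, iPr–CH2Cl gauche, iPr–CH3 gauche, Et–CH3 gauche; 3.5 + 4.8 + 5.4 + 4.5 = 18.2 kJ/mol.
C (staggered): CHO–CH2Cl gauche, CHO–CH3 gauche, iPr–CH3 gauche, Et–CH2Cl gauche; 3.5 + 4.0 + 5.4 + 5.1 = 18.0 kJ/mol.
C has the lowest total (18.0 kJ/mol).

C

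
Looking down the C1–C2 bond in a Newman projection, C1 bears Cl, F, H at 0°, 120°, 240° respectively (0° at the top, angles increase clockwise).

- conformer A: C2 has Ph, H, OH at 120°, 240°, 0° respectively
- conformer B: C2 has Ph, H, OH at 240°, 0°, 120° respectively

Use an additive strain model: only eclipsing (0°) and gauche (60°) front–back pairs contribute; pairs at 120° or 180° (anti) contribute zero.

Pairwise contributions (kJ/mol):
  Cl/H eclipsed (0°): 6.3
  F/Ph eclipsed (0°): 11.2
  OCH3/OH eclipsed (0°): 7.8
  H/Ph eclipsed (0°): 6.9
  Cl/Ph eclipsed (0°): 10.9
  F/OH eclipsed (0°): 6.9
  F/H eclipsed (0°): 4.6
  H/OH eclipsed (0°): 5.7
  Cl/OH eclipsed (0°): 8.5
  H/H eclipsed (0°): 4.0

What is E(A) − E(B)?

A is eclipsed. Cl at 0° is eclipsed with OH at 0° (8.5); F at 120° is eclipsed with Ph at 120° (11.2); H at 240° is eclipsed with H at 240° (4.0). Total 23.7 kJ/mol.
B is eclipsed. Cl at 0° is eclipsed with H at 0° (6.3); F at 120° is eclipsed with OH at 120° (6.9); H at 240° is eclipsed with Ph at 240° (6.9). Total 20.1 kJ/mol.
E(A) − E(B) = 23.7 − 20.1 = +3.6 kJ/mol.

+3.6 kJ/mol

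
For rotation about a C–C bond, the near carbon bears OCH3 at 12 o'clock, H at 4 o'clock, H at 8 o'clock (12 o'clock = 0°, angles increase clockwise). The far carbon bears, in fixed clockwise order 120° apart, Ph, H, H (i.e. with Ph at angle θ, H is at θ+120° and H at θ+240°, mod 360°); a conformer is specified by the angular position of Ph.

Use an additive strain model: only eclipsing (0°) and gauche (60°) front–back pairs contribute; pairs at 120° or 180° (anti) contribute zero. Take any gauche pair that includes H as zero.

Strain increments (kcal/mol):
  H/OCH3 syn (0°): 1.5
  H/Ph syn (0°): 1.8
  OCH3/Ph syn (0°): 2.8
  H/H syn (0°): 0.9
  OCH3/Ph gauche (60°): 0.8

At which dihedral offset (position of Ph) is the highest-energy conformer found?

0°

Ph at 0° (eclipsed): OCH3(0°)/Ph(0°) eclipsed 2.8; H(120°)/H(120°) eclipsed 0.9; H(240°)/H(240°) eclipsed 0.9 → 4.6 kcal/mol.
Ph at 60° (staggered): OCH3(0°)/Ph(60°) gauche 0.8 → 0.8 kcal/mol.
Ph at 120° (eclipsed): OCH3(0°)/H(0°) eclipsed 1.5; H(120°)/Ph(120°) eclipsed 1.8; H(240°)/H(240°) eclipsed 0.9 → 4.2 kcal/mol.
Ph at 180° (staggered): no non-H gauche contacts → 0.0 kcal/mol.
Ph at 240° (eclipsed): OCH3(0°)/H(0°) eclipsed 1.5; H(120°)/H(120°) eclipsed 0.9; H(240°)/Ph(240°) eclipsed 1.8 → 4.2 kcal/mol.
Ph at 300° (staggered): OCH3(0°)/Ph(300°) gauche 0.8 → 0.8 kcal/mol.
The maximum (4.6 kcal/mol) occurs with Ph at 0°.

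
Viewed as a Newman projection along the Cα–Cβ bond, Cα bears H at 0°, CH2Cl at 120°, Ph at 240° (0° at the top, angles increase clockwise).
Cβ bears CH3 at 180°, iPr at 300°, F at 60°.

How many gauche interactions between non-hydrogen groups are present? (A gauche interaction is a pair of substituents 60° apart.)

Non-H gauche pairs: CH2Cl(120°)/CH3(180°); CH2Cl(120°)/F(60°); Ph(240°)/CH3(180°); Ph(240°)/iPr(300°) — 4 interactions.

4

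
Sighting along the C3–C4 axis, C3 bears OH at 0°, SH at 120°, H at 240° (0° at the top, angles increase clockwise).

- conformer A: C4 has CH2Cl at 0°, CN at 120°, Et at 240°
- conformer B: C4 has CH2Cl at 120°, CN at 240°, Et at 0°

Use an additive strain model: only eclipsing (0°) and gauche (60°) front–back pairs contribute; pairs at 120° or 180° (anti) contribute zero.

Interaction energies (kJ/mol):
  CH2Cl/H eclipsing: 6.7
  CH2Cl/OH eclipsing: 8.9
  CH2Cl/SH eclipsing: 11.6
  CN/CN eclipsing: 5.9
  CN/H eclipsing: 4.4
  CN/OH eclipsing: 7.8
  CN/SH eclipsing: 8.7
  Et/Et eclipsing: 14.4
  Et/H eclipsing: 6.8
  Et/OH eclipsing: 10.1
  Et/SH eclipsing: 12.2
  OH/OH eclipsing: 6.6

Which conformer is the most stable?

A is eclipsed. OH at 0° is eclipsed with CH2Cl at 0° (8.9); SH at 120° is eclipsed with CN at 120° (8.7); H at 240° is eclipsed with Et at 240° (6.8). Total 24.4 kJ/mol.
B is eclipsed. OH at 0° is eclipsed with Et at 0° (10.1); SH at 120° is eclipsed with CH2Cl at 120° (11.6); H at 240° is eclipsed with CN at 240° (4.4). Total 26.1 kJ/mol.
A has the lowest total (24.4 kJ/mol).

A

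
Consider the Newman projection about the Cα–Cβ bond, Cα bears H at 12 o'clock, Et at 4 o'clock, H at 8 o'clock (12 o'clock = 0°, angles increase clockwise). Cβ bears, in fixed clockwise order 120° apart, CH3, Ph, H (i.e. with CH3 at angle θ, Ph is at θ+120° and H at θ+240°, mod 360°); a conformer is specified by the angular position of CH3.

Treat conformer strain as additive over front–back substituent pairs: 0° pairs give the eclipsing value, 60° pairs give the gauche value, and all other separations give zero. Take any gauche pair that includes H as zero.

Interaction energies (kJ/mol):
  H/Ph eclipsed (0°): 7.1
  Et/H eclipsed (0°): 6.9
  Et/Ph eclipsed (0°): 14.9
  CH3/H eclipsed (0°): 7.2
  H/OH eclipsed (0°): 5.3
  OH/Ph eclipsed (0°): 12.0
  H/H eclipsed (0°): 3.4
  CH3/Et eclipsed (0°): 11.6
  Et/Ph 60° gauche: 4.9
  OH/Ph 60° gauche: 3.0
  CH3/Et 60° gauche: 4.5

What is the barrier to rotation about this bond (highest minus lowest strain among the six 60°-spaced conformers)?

21.0 kJ/mol

CH3 at 0° (eclipsed): H(0°)/CH3(0°) eclipsed 7.2; Et(120°)/Ph(120°) eclipsed 14.9; H(240°)/H(240°) eclipsed 3.4 → 25.5 kJ/mol.
CH3 at 60° (staggered): Et(120°)/CH3(60°) gauche 4.5; Et(120°)/Ph(180°) gauche 4.9 → 9.4 kJ/mol.
CH3 at 120° (eclipsed): H(0°)/H(0°) eclipsed 3.4; Et(120°)/CH3(120°) eclipsed 11.6; H(240°)/Ph(240°) eclipsed 7.1 → 22.1 kJ/mol.
CH3 at 180° (staggered): Et(120°)/CH3(180°) gauche 4.5 → 4.5 kJ/mol.
CH3 at 240° (eclipsed): H(0°)/Ph(0°) eclipsed 7.1; Et(120°)/H(120°) eclipsed 6.9; H(240°)/CH3(240°) eclipsed 7.2 → 21.2 kJ/mol.
CH3 at 300° (staggered): Et(120°)/Ph(60°) gauche 4.9 → 4.9 kJ/mol.
Max at 0° (25.5 kJ/mol), min at 180° (4.5 kJ/mol); barrier = 21.0 kJ/mol.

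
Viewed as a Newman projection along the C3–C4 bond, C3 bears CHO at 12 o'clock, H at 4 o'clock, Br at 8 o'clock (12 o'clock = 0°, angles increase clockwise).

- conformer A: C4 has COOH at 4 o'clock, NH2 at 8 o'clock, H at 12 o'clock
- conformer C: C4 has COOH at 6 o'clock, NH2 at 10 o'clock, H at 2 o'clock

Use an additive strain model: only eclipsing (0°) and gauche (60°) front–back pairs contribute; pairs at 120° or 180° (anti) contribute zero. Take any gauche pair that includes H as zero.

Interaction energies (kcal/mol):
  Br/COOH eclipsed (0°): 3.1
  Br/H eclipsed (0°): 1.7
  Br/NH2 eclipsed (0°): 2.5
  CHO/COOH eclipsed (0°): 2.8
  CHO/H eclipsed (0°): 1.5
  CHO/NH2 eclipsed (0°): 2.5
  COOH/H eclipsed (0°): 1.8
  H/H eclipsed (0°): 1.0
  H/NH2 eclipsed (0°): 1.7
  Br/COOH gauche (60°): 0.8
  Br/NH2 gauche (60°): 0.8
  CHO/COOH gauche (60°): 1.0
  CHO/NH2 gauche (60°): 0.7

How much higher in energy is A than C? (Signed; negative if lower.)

+3.5 kcal/mol

A (eclipsed): CHO–H eclipsed, H–COOH eclipsed, Br–NH2 eclipsed; 1.5 + 1.8 + 2.5 = 5.8 kcal/mol.
C (staggered): CHO–NH2 gauche, Br–COOH gauche, Br–NH2 gauche; 0.7 + 0.8 + 0.8 = 2.3 kcal/mol.
E(A) − E(C) = 5.8 − 2.3 = +3.5 kcal/mol.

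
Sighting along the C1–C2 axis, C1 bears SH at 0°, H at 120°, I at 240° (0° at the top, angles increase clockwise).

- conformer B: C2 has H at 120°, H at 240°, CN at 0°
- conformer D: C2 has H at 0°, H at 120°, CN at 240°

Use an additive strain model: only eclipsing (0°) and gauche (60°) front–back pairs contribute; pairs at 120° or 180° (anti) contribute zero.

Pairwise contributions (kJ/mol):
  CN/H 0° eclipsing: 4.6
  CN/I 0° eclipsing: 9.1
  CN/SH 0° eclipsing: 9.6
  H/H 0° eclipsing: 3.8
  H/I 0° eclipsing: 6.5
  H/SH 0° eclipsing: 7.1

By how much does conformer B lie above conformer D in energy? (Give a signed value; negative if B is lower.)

B is eclipsed. SH at 0° is eclipsed with CN at 0° (9.6); H at 120° is eclipsed with H at 120° (3.8); I at 240° is eclipsed with H at 240° (6.5). Total 19.9 kJ/mol.
D is eclipsed. SH at 0° is eclipsed with H at 0° (7.1); H at 120° is eclipsed with H at 120° (3.8); I at 240° is eclipsed with CN at 240° (9.1). Total 20.0 kJ/mol.
E(B) − E(D) = 19.9 − 20.0 = -0.1 kJ/mol.

-0.1 kJ/mol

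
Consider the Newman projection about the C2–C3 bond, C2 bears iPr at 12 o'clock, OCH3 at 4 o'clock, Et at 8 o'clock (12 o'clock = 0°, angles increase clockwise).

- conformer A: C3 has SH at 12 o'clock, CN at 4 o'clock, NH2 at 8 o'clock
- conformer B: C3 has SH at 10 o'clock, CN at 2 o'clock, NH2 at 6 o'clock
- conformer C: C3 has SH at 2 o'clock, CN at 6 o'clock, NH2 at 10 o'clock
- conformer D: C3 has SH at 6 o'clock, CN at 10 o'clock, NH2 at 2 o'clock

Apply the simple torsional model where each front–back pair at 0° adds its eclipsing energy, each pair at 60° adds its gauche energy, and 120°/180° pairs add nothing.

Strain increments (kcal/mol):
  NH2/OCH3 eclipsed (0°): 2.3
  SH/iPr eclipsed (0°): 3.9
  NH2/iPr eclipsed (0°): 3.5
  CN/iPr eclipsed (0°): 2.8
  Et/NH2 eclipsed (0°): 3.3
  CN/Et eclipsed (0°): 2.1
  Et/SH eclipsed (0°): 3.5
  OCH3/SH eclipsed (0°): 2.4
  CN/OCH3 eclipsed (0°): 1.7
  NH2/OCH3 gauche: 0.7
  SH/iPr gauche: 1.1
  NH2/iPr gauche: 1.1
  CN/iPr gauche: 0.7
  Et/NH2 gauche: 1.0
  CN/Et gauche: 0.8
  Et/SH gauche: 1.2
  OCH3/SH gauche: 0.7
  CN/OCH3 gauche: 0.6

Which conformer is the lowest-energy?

A (eclipsed): iPr–SH eclipsed, OCH3–CN eclipsed, Et–NH2 eclipsed; 3.9 + 1.7 + 3.3 = 8.9 kcal/mol.
B (staggered): iPr–SH gauche, iPr–CN gauche, OCH3–CN gauche, OCH3–NH2 gauche, Et–SH gauche, Et–NH2 gauche; 1.1 + 0.7 + 0.6 + 0.7 + 1.2 + 1.0 = 5.3 kcal/mol.
C (staggered): iPr–SH gauche, iPr–NH2 gauche, OCH3–SH gauche, OCH3–CN gauche, Et–CN gauche, Et–NH2 gauche; 1.1 + 1.1 + 0.7 + 0.6 + 0.8 + 1.0 = 5.3 kcal/mol.
D (staggered): iPr–CN gauche, iPr–NH2 gauche, OCH3–SH gauche, OCH3–NH2 gauche, Et–SH gauche, Et–CN gauche; 0.7 + 1.1 + 0.7 + 0.7 + 1.2 + 0.8 = 5.2 kcal/mol.
D has the lowest total (5.2 kcal/mol).

D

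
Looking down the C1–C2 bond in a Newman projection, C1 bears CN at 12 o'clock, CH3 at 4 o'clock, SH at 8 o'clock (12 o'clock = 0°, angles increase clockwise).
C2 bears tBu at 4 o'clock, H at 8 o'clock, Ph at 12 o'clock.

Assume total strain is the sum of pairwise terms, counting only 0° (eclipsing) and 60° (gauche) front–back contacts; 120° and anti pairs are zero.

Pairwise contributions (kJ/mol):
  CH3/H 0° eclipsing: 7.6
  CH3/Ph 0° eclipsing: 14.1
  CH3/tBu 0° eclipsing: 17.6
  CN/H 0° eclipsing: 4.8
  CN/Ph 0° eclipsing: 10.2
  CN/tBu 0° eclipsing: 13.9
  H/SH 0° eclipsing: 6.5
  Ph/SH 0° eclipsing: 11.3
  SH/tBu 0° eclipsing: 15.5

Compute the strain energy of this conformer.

34.3 kJ/mol

This conformer (eclipsed): CN(0°)/Ph(0°) eclipsed 10.2; CH3(120°)/tBu(120°) eclipsed 17.6; SH(240°)/H(240°) eclipsed 6.5 → 34.3 kJ/mol.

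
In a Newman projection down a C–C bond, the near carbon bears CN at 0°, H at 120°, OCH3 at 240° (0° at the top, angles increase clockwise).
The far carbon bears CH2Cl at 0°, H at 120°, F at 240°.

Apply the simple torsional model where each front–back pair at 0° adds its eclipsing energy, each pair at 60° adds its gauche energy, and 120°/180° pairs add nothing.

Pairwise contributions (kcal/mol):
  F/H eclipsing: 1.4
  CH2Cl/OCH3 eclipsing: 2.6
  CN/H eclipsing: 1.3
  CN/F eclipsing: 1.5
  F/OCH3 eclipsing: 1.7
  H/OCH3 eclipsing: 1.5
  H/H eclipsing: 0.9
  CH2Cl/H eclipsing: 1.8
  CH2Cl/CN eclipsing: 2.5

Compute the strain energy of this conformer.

This conformer is eclipsed. CN at 0° is eclipsed with CH2Cl at 0° (2.5); H at 120° is eclipsed with H at 120° (0.9); OCH3 at 240° is eclipsed with F at 240° (1.7). Total 5.1 kcal/mol.

5.1 kcal/mol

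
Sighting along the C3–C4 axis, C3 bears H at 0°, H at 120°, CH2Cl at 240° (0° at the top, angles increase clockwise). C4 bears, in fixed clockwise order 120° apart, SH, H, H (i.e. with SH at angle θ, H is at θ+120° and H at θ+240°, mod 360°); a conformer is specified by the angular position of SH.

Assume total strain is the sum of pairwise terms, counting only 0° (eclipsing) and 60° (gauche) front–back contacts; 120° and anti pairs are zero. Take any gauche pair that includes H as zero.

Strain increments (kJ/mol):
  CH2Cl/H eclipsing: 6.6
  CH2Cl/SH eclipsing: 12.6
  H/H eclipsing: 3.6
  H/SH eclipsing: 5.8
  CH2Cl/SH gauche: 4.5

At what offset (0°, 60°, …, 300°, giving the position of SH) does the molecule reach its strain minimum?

60°

SH at 0° (eclipsed): H–SH eclipsed, H–H eclipsed, CH2Cl–H eclipsed; 5.8 + 3.6 + 6.6 = 16.0 kJ/mol.
SH at 60° (staggered): no non-H gauche contacts → 0.0 kJ/mol.
SH at 120° (eclipsed): H–H eclipsed, H–SH eclipsed, CH2Cl–H eclipsed; 3.6 + 5.8 + 6.6 = 16.0 kJ/mol.
SH at 180° (staggered): CH2Cl–SH gauche; 4.5 = 4.5 kJ/mol.
SH at 240° (eclipsed): H–H eclipsed, H–H eclipsed, CH2Cl–SH eclipsed; 3.6 + 3.6 + 12.6 = 19.8 kJ/mol.
SH at 300° (staggered): CH2Cl–SH gauche; 4.5 = 4.5 kJ/mol.
The minimum (0.0 kJ/mol) occurs with SH at 60°.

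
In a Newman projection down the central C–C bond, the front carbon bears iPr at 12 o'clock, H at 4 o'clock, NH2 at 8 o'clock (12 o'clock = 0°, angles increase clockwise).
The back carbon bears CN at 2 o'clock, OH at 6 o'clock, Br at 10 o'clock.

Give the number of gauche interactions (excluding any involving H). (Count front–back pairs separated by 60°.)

4

Non-H gauche pairs: iPr(0°)/CN(60°); iPr(0°)/Br(300°); NH2(240°)/OH(180°); NH2(240°)/Br(300°) — 4 interactions.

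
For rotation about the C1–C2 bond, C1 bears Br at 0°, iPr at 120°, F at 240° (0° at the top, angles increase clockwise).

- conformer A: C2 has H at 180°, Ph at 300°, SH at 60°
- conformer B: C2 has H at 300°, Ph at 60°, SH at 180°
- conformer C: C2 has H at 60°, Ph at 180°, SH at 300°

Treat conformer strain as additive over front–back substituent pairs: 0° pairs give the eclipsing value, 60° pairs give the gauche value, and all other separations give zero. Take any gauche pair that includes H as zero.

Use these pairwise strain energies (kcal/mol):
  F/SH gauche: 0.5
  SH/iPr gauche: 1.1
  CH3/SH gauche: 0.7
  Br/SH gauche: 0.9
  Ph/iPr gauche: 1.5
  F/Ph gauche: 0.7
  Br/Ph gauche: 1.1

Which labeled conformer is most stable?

A (staggered): Br(0°)/Ph(300°) gauche 1.1; Br(0°)/SH(60°) gauche 0.9; iPr(120°)/SH(60°) gauche 1.1; F(240°)/Ph(300°) gauche 0.7 → 3.8 kcal/mol.
B (staggered): Br(0°)/Ph(60°) gauche 1.1; iPr(120°)/Ph(60°) gauche 1.5; iPr(120°)/SH(180°) gauche 1.1; F(240°)/SH(180°) gauche 0.5 → 4.2 kcal/mol.
C (staggered): Br(0°)/SH(300°) gauche 0.9; iPr(120°)/Ph(180°) gauche 1.5; F(240°)/Ph(180°) gauche 0.7; F(240°)/SH(300°) gauche 0.5 → 3.6 kcal/mol.
C has the lowest total (3.6 kcal/mol).

C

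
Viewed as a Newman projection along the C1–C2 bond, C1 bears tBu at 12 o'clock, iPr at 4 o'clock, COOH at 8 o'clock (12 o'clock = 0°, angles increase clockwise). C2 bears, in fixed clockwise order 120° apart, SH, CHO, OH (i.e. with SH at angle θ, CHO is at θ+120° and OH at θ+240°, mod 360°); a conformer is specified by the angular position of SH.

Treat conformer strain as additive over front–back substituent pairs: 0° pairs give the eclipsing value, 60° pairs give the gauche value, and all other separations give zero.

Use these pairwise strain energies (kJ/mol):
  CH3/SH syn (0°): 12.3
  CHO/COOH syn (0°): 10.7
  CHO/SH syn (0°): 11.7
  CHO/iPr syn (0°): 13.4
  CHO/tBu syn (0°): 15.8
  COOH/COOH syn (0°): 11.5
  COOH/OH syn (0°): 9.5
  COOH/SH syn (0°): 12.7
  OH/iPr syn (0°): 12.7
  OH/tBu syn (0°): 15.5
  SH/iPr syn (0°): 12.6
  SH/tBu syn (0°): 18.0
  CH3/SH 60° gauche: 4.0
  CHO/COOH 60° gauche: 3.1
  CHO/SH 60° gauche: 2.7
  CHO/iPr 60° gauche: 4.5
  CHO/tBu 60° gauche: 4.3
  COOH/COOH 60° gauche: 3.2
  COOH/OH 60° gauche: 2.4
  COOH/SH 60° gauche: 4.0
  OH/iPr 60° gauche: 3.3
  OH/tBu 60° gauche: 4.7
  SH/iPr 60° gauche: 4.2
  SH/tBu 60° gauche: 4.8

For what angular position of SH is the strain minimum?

SH at 0° (eclipsed): tBu(0°)/SH(0°) eclipsed 18.0; iPr(120°)/CHO(120°) eclipsed 13.4; COOH(240°)/OH(240°) eclipsed 9.5 → 40.9 kJ/mol.
SH at 60° (staggered): tBu(0°)/SH(60°) gauche 4.8; tBu(0°)/OH(300°) gauche 4.7; iPr(120°)/SH(60°) gauche 4.2; iPr(120°)/CHO(180°) gauche 4.5; COOH(240°)/CHO(180°) gauche 3.1; COOH(240°)/OH(300°) gauche 2.4 → 23.7 kJ/mol.
SH at 120° (eclipsed): tBu(0°)/OH(0°) eclipsed 15.5; iPr(120°)/SH(120°) eclipsed 12.6; COOH(240°)/CHO(240°) eclipsed 10.7 → 38.8 kJ/mol.
SH at 180° (staggered): tBu(0°)/CHO(300°) gauche 4.3; tBu(0°)/OH(60°) gauche 4.7; iPr(120°)/SH(180°) gauche 4.2; iPr(120°)/OH(60°) gauche 3.3; COOH(240°)/SH(180°) gauche 4.0; COOH(240°)/CHO(300°) gauche 3.1 → 23.6 kJ/mol.
SH at 240° (eclipsed): tBu(0°)/CHO(0°) eclipsed 15.8; iPr(120°)/OH(120°) eclipsed 12.7; COOH(240°)/SH(240°) eclipsed 12.7 → 41.2 kJ/mol.
SH at 300° (staggered): tBu(0°)/SH(300°) gauche 4.8; tBu(0°)/CHO(60°) gauche 4.3; iPr(120°)/CHO(60°) gauche 4.5; iPr(120°)/OH(180°) gauche 3.3; COOH(240°)/SH(300°) gauche 4.0; COOH(240°)/OH(180°) gauche 2.4 → 23.3 kJ/mol.
The minimum (23.3 kJ/mol) occurs with SH at 300°.

300°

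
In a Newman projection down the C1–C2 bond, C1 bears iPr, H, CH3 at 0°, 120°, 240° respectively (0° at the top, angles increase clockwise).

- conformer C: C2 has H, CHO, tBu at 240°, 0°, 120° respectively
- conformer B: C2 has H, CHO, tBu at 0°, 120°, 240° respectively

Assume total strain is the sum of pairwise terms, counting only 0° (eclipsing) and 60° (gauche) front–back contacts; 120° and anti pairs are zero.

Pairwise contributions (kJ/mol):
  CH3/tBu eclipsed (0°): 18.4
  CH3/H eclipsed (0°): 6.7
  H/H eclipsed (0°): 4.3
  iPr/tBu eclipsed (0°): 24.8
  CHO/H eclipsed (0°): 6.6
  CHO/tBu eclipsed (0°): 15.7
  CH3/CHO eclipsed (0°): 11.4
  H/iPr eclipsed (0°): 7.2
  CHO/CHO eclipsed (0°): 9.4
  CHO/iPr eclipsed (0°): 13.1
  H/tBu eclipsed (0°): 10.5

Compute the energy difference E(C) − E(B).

-1.9 kJ/mol

C is eclipsed. iPr at 0° is eclipsed with CHO at 0° (13.1); H at 120° is eclipsed with tBu at 120° (10.5); CH3 at 240° is eclipsed with H at 240° (6.7). Total 30.3 kJ/mol.
B is eclipsed. iPr at 0° is eclipsed with H at 0° (7.2); H at 120° is eclipsed with CHO at 120° (6.6); CH3 at 240° is eclipsed with tBu at 240° (18.4). Total 32.2 kJ/mol.
E(C) − E(B) = 30.3 − 32.2 = -1.9 kJ/mol.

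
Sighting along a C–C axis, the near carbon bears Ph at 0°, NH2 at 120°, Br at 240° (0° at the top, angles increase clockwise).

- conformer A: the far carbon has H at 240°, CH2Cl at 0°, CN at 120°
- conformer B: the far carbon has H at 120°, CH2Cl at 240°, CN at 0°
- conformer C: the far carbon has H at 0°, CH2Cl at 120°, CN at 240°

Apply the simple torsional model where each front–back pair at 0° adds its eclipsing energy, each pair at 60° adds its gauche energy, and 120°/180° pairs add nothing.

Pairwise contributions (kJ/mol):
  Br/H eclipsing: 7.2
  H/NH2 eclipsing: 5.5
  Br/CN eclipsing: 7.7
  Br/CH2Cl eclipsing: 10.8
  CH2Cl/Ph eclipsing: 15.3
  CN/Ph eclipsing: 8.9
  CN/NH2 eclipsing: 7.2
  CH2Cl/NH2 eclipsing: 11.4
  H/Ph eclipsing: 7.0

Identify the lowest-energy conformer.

B

A is eclipsed. Ph at 0° is eclipsed with CH2Cl at 0° (15.3); NH2 at 120° is eclipsed with CN at 120° (7.2); Br at 240° is eclipsed with H at 240° (7.2). Total 29.7 kJ/mol.
B is eclipsed. Ph at 0° is eclipsed with CN at 0° (8.9); NH2 at 120° is eclipsed with H at 120° (5.5); Br at 240° is eclipsed with CH2Cl at 240° (10.8). Total 25.2 kJ/mol.
C is eclipsed. Ph at 0° is eclipsed with H at 0° (7.0); NH2 at 120° is eclipsed with CH2Cl at 120° (11.4); Br at 240° is eclipsed with CN at 240° (7.7). Total 26.1 kJ/mol.
B has the lowest total (25.2 kJ/mol).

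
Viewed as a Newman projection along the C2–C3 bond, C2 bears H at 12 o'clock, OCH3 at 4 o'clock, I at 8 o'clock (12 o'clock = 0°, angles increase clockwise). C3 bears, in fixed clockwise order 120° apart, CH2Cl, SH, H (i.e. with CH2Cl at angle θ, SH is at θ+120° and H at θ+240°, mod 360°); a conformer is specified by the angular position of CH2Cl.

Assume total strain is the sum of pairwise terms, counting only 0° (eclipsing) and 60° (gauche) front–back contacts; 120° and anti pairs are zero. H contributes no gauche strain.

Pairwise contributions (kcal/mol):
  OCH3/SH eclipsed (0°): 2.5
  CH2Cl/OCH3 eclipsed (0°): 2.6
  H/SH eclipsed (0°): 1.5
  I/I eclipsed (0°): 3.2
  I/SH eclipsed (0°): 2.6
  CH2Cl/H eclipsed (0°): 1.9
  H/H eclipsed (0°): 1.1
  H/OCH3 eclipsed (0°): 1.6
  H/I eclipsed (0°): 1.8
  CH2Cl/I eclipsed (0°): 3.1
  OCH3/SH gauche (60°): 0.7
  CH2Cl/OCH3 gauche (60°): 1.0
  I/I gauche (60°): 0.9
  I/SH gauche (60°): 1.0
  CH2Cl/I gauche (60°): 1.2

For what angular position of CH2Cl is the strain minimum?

300°

CH2Cl at 0° (eclipsed): H(0°)/CH2Cl(0°) eclipsed 1.9; OCH3(120°)/SH(120°) eclipsed 2.5; I(240°)/H(240°) eclipsed 1.8 → 6.2 kcal/mol.
CH2Cl at 60° (staggered): OCH3(120°)/CH2Cl(60°) gauche 1.0; OCH3(120°)/SH(180°) gauche 0.7; I(240°)/SH(180°) gauche 1.0 → 2.7 kcal/mol.
CH2Cl at 120° (eclipsed): H(0°)/H(0°) eclipsed 1.1; OCH3(120°)/CH2Cl(120°) eclipsed 2.6; I(240°)/SH(240°) eclipsed 2.6 → 6.3 kcal/mol.
CH2Cl at 180° (staggered): OCH3(120°)/CH2Cl(180°) gauche 1.0; I(240°)/CH2Cl(180°) gauche 1.2; I(240°)/SH(300°) gauche 1.0 → 3.2 kcal/mol.
CH2Cl at 240° (eclipsed): H(0°)/SH(0°) eclipsed 1.5; OCH3(120°)/H(120°) eclipsed 1.6; I(240°)/CH2Cl(240°) eclipsed 3.1 → 6.2 kcal/mol.
CH2Cl at 300° (staggered): OCH3(120°)/SH(60°) gauche 0.7; I(240°)/CH2Cl(300°) gauche 1.2 → 1.9 kcal/mol.
The minimum (1.9 kcal/mol) occurs with CH2Cl at 300°.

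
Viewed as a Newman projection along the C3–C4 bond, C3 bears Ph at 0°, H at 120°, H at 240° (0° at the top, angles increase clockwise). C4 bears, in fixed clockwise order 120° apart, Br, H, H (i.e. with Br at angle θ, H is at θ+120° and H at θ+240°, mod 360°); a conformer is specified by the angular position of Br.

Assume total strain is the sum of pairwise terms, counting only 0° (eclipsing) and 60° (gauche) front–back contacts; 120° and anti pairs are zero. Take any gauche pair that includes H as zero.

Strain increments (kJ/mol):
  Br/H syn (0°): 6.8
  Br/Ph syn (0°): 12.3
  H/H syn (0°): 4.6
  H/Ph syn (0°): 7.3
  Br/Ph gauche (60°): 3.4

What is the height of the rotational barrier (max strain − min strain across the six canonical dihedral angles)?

Br at 0° (eclipsed): Ph(0°)/Br(0°) eclipsed 12.3; H(120°)/H(120°) eclipsed 4.6; H(240°)/H(240°) eclipsed 4.6 → 21.5 kJ/mol.
Br at 60° (staggered): Ph(0°)/Br(60°) gauche 3.4 → 3.4 kJ/mol.
Br at 120° (eclipsed): Ph(0°)/H(0°) eclipsed 7.3; H(120°)/Br(120°) eclipsed 6.8; H(240°)/H(240°) eclipsed 4.6 → 18.7 kJ/mol.
Br at 180° (staggered): no non-H gauche contacts → 0.0 kJ/mol.
Br at 240° (eclipsed): Ph(0°)/H(0°) eclipsed 7.3; H(120°)/H(120°) eclipsed 4.6; H(240°)/Br(240°) eclipsed 6.8 → 18.7 kJ/mol.
Br at 300° (staggered): Ph(0°)/Br(300°) gauche 3.4 → 3.4 kJ/mol.
Max at 0° (21.5 kJ/mol), min at 180° (0.0 kJ/mol); barrier = 21.5 kJ/mol.

21.5 kJ/mol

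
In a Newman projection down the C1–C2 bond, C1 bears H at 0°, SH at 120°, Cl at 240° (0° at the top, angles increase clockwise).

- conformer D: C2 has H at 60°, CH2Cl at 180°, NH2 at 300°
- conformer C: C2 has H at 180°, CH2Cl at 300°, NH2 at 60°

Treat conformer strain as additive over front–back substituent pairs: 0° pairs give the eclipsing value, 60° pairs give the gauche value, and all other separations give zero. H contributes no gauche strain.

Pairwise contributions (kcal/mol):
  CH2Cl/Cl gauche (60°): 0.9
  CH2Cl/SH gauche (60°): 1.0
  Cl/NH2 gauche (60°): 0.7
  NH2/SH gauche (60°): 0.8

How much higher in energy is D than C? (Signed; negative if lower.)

D (staggered): SH(120°)/CH2Cl(180°) gauche 1.0; Cl(240°)/CH2Cl(180°) gauche 0.9; Cl(240°)/NH2(300°) gauche 0.7 → 2.6 kcal/mol.
C (staggered): SH(120°)/NH2(60°) gauche 0.8; Cl(240°)/CH2Cl(300°) gauche 0.9 → 1.7 kcal/mol.
E(D) − E(C) = 2.6 − 1.7 = +0.9 kcal/mol.

+0.9 kcal/mol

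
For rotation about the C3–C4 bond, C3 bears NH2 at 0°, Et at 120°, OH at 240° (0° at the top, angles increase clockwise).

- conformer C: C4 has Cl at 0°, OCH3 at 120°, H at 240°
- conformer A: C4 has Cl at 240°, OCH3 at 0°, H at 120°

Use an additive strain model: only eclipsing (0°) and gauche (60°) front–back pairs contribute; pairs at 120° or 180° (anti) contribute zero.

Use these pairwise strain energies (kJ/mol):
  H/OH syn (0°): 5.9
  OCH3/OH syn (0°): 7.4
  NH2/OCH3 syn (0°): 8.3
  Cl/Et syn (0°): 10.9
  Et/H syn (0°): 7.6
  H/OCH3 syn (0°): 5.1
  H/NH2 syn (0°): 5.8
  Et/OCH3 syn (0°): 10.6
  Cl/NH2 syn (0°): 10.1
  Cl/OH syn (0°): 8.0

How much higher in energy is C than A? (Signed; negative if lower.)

+2.7 kJ/mol

C (eclipsed): NH2–Cl eclipsed, Et–OCH3 eclipsed, OH–H eclipsed; 10.1 + 10.6 + 5.9 = 26.6 kJ/mol.
A (eclipsed): NH2–OCH3 eclipsed, Et–H eclipsed, OH–Cl eclipsed; 8.3 + 7.6 + 8.0 = 23.9 kJ/mol.
E(C) − E(A) = 26.6 − 23.9 = +2.7 kJ/mol.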